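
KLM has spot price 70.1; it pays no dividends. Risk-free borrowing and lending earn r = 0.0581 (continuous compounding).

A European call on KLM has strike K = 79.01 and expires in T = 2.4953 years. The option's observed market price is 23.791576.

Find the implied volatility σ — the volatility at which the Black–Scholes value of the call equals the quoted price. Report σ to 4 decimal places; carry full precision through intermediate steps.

sigma = 0.5411

At σ = 0.5411 the Black–Scholes value reproduces the quote:
σ√T = 0.5411·√2.4953 = 0.854750
d₁ = (ln(S/K) + (r+σ²/2)T) / (σ√T) = (ln(70.1/79.01) + (0.0581+0.5411²/2)·2.4953) / 0.854750 = (-0.119652 + 0.510275) / 0.854750 = 0.457004
d₂ = d₁ − σ√T = 0.457004 − 0.854750 = -0.397746
e^{−rT} = 0.865042
N(d₁) = 0.676166,  N(d₂) = 0.345409
V = S·N(d₁) − K·e^{−rT}·N(d₂) = 47.399224 − 23.607648 = 23.791576 (matching the quote); vega is positive throughout, so no other σ reproduces this price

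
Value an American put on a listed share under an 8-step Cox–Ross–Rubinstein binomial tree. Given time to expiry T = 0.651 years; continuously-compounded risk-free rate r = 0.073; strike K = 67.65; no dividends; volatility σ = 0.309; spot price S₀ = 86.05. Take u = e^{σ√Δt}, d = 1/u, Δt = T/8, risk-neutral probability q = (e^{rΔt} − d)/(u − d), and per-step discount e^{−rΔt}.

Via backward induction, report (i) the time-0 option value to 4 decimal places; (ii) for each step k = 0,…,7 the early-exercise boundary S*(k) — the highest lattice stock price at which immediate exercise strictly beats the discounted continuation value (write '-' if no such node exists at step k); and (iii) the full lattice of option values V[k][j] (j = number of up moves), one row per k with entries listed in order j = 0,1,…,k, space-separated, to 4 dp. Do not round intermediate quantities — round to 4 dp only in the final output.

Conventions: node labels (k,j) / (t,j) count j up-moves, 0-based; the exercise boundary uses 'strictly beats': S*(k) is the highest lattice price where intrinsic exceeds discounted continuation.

params: Δt=0.08138 u=1.09215 d=0.91563 q=0.51173 e^(-rΔt)=0.99408
t_8 payoffs: 25.1392 16.9437 7.1681 0.0000 0.0000 0.0000 0.0000 0.0000 0.0000
t_7: node(7,0) S=46.4281 payoff=21.2219 vs cont=20.8212 → 21.2219 [stop]  node(7,1) S=55.3788 payoff=12.2712 vs cont=11.8705 → 12.2712 [stop]  node(7,2) S=66.0551 payoff=1.5949 vs cont=3.4793 → 3.4793 [wait]  node(7,3) S=78.7897 payoff=0.0000 vs cont=0.0000 → 0.0000 [wait]  node(7,4) S=93.9793 payoff=0.0000 vs cont=0.0000 → 0.0000 [wait]  node(7,5) S=112.0973 payoff=0.0000 vs cont=0.0000 → 0.0000 [wait]  node(7,6) S=133.7082 payoff=0.0000 vs cont=0.0000 → 0.0000 [wait]  node(7,7) S=159.4854 payoff=0.0000 vs cont=0.0000 → 0.0000 [wait]  ⇒ S*(7)=55.3788
t_6: node(6,0) S=50.7063 payoff=16.9437 vs cont=16.5430 → 16.9437 [stop]  node(6,1) S=60.4819 payoff=7.1681 vs cont=7.7261 → 7.7261 [wait]  node(6,2) S=72.1420 payoff=0.0000 vs cont=1.6888 → 1.6888 [wait]  node(6,3) S=86.0500 payoff=0.0000 vs cont=0.0000 → 0.0000 [wait]  node(6,4) S=102.6393 payoff=0.0000 vs cont=0.0000 → 0.0000 [wait]  node(6,5) S=122.4268 payoff=0.0000 vs cont=0.0000 → 0.0000 [wait]  node(6,6) S=146.0291 payoff=0.0000 vs cont=0.0000 → 0.0000 [wait]  ⇒ S*(6)=50.7063
t_5: node(5,0) S=55.3788 payoff=12.2712 vs cont=12.1543 → 12.2712 [stop]  node(5,1) S=66.0551 payoff=1.5949 vs cont=4.6091 → 4.6091 [wait]  node(5,2) S=78.7897 payoff=0.0000 vs cont=0.8197 → 0.8197 [wait]  node(5,3) S=93.9793 payoff=0.0000 vs cont=0.0000 → 0.0000 [wait]  node(5,4) S=112.0973 payoff=0.0000 vs cont=0.0000 → 0.0000 [wait]  node(5,5) S=133.7082 payoff=0.0000 vs cont=0.0000 → 0.0000 [wait]  ⇒ S*(5)=55.3788
t_4: node(4,0) S=60.4819 payoff=7.1681 vs cont=8.3008 → 8.3008 [wait]  node(4,1) S=72.1420 payoff=0.0000 vs cont=2.6541 → 2.6541 [wait]  node(4,2) S=86.0500 payoff=0.0000 vs cont=0.3979 → 0.3979 [wait]  node(4,3) S=102.6393 payoff=0.0000 vs cont=0.0000 → 0.0000 [wait]  node(4,4) S=122.4268 payoff=0.0000 vs cont=0.0000 → 0.0000 [wait]  ⇒ S*(4)=-
t_3: node(3,0) S=66.0551 payoff=1.5949 vs cont=5.3792 → 5.3792 [wait]  node(3,1) S=78.7897 payoff=0.0000 vs cont=1.4906 → 1.4906 [wait]  node(3,2) S=93.9793 payoff=0.0000 vs cont=0.1931 → 0.1931 [wait]  node(3,3) S=112.0973 payoff=0.0000 vs cont=0.0000 → 0.0000 [wait]  ⇒ S*(3)=-
t_2: node(2,0) S=72.1420 payoff=0.0000 vs cont=3.3692 → 3.3692 [wait]  node(2,1) S=86.0500 payoff=0.0000 vs cont=0.8218 → 0.8218 [wait]  node(2,2) S=102.6393 payoff=0.0000 vs cont=0.0937 → 0.0937 [wait]  ⇒ S*(2)=-
t_1: node(1,0) S=78.7897 payoff=0.0000 vs cont=2.0534 → 2.0534 [wait]  node(1,1) S=93.9793 payoff=0.0000 vs cont=0.4465 → 0.4465 [wait]  ⇒ S*(1)=-
t_0: node(0,0) S=86.0500 payoff=0.0000 vs cont=1.2238 → 1.2238 [wait]  ⇒ S*(0)=-

price = 1.2238
boundary = - - - - - 55.3788 50.7063 55.3788
tree:
1.2238
2.0534 0.4465
3.3692 0.8218 0.0937
5.3792 1.4906 0.1931 0.0000
8.3008 2.6541 0.3979 0.0000 0.0000
12.2712 4.6091 0.8197 0.0000 0.0000 0.0000
16.9437 7.7261 1.6888 0.0000 0.0000 0.0000 0.0000
21.2219 12.2712 3.4793 0.0000 0.0000 0.0000 0.0000 0.0000
25.1392 16.9437 7.1681 0.0000 0.0000 0.0000 0.0000 0.0000 0.0000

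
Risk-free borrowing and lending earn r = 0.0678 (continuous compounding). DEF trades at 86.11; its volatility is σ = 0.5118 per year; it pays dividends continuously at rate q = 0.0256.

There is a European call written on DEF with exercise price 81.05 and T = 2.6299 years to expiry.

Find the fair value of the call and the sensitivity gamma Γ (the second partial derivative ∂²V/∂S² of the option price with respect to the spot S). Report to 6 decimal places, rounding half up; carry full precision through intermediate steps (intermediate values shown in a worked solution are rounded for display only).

price = 30.691124
Γ = 0.004302

σ√T = 0.5118·√2.6299 = 0.829984
d₁ = (ln(S/K) + (r−q+σ²/2)T) / (σ√T) = (ln(86.11/81.05) + (0.0678−0.0256+0.5118²/2)·2.6299) / 0.829984 = (0.060559 + 0.455419) / 0.829984 = 0.621672
d₂ = d₁ − σ√T = 0.621672 − 0.829984 = -0.208312
e^{−rT} = 0.836685
e^{−qT} = 0.934891
N(d₁) = 0.732921,  N(d₂) = 0.417493
Call price V = S·e^{−qT}·N(d₁) − K·e^{−rT}·N(d₂) = 59.002692 − 28.311569 = 30.691124
φ(d₁) = (1/√(2π))·e^{−d₁²/2} = 0.328842
Γ = e^{−qT}·φ(d₁) / (S·σ·√T) = 0.004302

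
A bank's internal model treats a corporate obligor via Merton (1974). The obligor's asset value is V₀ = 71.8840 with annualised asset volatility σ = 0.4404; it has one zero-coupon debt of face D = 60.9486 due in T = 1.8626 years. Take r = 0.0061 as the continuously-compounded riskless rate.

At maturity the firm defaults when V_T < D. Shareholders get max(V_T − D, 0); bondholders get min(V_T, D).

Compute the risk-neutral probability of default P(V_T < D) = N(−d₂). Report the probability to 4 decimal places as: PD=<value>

Apply the equity-as-call identities (strike 60.9486, horizon 1.8626 years):
d₁ = [ln(V₀/D) + (r + σ²/2)T] / (σ√T)
   = [ln(71.8840/60.9486) + (0.0061 + 0.5·0.4404²)·1.8626] / (0.4404·√1.8626)
   = [0.165023 + 0.191990] / 0.601045 = 0.593986
d₂ = d₁ − σ√T = 0.593986 − 0.601045 = -0.007059
risk-neutral PD = N(−d₂) = N(0.007059) = 0.502816

PD=0.5028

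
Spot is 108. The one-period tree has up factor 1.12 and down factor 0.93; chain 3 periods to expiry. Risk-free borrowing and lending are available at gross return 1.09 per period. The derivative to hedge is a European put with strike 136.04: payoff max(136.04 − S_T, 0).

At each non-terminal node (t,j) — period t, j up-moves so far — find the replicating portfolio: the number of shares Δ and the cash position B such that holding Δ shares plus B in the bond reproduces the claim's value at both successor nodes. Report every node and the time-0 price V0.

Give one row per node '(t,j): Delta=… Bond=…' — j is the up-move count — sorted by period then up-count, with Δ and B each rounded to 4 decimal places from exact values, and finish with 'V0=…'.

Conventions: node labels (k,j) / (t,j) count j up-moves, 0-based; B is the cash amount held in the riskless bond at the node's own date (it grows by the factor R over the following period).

(0,0): Delta=-0.5436 Bond=62.9880
(1,0): Delta=-1.0000 Bond=114.5021
(1,1): Delta=-0.4725 Bond=60.0610
(2,0): Delta=-1.0000 Bond=124.8073
(2,1): Delta=-1.0000 Bond=124.8073
(2,2): Delta=-0.3904 Bond=54.3401
V0=4.2839

Arbitrage-free pricing uses the up-move probability p* = (R−d)/(u−d) = 0.8421, discounting each step at R = 1.09.
At maturity the claim pays: V(3,0)=49.1694, V(3,1)=31.4217, V(3,2)=10.0481, V(3,3)=0.0000
Node (2,0) S=93.4092: V=(p*·31.4217+(1−p*)·49.1694)/1.09=31.3981; Δ=(31.4217−49.1694)/(104.6183−86.8706)=-1.0000; B=V−Δ·S=124.8073
Node (2,1) S=112.4928: V=(p*·10.0481+(1−p*)·31.4217)/1.09=12.3145; Δ=(10.0481−31.4217)/(125.9919−104.6183)=-1.0000; B=V−Δ·S=124.8073
Node (2,2) S=135.4752: V=(p*·0.0000+(1−p*)·10.0481)/1.09=1.4555; Δ=(0.0000−10.0481)/(151.7322−125.9919)=-0.3904; B=V−Δ·S=54.3401
Node (1,0) S=100.4400: V=(p*·12.3145+(1−p*)·31.3981)/1.09=14.0621; Δ=(12.3145−31.3981)/(112.4928−93.4092)=-1.0000; B=V−Δ·S=114.5021
Node (1,1) S=120.9600: V=(p*·1.4555+(1−p*)·12.3145)/1.09=2.9084; Δ=(1.4555−12.3145)/(135.4752−112.4928)=-0.4725; B=V−Δ·S=60.0610
Node (0,0) S=108.0000: V=(p*·2.9084+(1−p*)·14.0621)/1.09=4.2839; Δ=(2.9084−14.0621)/(120.9600−100.4400)=-0.5436; B=V−Δ·S=62.9880
Sanity check at the root: Δ(0,0)·S0 + B(0,0) reproduces V0 = 4.2839.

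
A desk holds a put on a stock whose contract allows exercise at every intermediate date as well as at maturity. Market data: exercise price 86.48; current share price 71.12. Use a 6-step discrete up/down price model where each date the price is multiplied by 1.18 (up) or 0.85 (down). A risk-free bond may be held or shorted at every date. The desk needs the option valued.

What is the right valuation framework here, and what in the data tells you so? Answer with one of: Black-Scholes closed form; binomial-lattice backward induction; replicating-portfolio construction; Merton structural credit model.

Key observation: the defining feature is the embedded early-exercise option across 6 discrete dates on the spot-71.12 tree; pricing the strike-86.48 put means working backward with an exercise test at every node.

framework: binomial-lattice backward induction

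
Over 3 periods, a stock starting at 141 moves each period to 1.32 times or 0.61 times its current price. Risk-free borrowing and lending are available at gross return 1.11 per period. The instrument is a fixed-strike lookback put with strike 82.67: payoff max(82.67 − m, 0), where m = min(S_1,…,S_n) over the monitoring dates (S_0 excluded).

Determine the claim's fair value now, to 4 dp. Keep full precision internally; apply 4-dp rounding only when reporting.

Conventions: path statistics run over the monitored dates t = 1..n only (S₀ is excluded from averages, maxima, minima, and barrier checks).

price = 3.5278

Under the martingale measure an up-move has probability p* = 0.7042; value the claim as the probability-weighted average of per-path payoffs, discounted 3 periods at R = 1.11.
Enumerate all 2^3 = 8 price paths (U = up ×1.32, D = down ×0.61); each path with k up-moves has probability p*^k·(1−p*)^(3−k).
DDD: m=32.0043, payoff=50.6657, prob=0.025875
UDD: m=69.2553, payoff=13.4147, prob=0.061607
DUD: m=69.2553, payoff=13.4147, prob=0.061607
UUD: m=149.8638, payoff=0.0000, prob=0.146685
DDU: m=52.4661, payoff=30.2039, prob=0.061607
UDU: m=113.5332, payoff=0.0000, prob=0.146685
DUU: m=86.0100, payoff=0.0000, prob=0.146685
UUU: m=186.1200, payoff=0.0000, prob=0.349249
Price = Σ prob·payoff / R^3 = 4.824667 / 1.367631 = 3.5278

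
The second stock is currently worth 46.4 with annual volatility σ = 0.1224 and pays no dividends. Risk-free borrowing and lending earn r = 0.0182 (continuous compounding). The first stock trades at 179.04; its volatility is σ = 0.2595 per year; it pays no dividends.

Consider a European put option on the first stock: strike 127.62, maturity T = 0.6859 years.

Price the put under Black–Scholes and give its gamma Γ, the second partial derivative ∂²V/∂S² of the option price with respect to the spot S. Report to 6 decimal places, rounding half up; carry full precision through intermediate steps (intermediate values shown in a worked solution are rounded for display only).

price = 0.690317
Γ = 0.002278

σ√T = 0.2595·√0.6859 = 0.214916
d₁ = (ln(S/K) + (r+σ²/2)T) / (σ√T) = (ln(179.04/127.62) + (0.0182+0.2595²/2)·0.6859) / 0.214916 = (0.338552 + 0.035578) / 0.214916 = 1.740823
d₂ = d₁ − σ√T = 1.740823 − 0.214916 = 1.525907
e^{−rT} = 0.987594
N(−d₁) = 0.040857,  N(−d₂) = 0.063516
Put price V = K·e^{−rT}·N(−d₂) − S·N(−d₁) = 8.005409 − 7.315092 = 0.690317
φ(d₁) = (1/√(2π))·e^{−d₁²/2} = 0.087670
Γ = φ(d₁) / (S·σ·√T) = 0.002278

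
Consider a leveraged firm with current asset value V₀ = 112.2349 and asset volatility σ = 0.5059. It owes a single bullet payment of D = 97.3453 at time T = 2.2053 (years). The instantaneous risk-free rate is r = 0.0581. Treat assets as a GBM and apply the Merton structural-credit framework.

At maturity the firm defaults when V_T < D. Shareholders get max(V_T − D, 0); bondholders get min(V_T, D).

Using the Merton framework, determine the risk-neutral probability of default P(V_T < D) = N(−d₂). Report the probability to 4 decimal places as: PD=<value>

Equity is a call on the firm's assets struck at D = 97.3453:
d₁ = [ln(V₀/D) + (r + σ²/2)T] / (σ√T)
   = [ln(112.2349/97.3453) + (0.0581 + 0.5·0.5059²)·2.2053] / (0.5059·√2.2053)
   = [0.142330 + 0.410334] / 0.751274 = 0.735635
d₂ = d₁ − σ√T = 0.735635 − 0.751274 = -0.015639
risk-neutral PD = N(−d₂) = N(0.015639) = 0.506239

PD=0.5062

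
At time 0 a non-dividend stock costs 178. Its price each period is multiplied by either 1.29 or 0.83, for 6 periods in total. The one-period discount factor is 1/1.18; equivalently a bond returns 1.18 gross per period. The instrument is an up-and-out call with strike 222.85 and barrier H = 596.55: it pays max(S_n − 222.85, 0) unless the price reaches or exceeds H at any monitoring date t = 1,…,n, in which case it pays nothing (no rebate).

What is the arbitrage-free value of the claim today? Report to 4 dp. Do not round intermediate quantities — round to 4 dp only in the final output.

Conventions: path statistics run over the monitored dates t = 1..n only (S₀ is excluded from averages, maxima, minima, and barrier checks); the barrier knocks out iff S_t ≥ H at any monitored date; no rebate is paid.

Set p* = 0.7609 (from d < R < u); the path-dependent value is the discounted p*-expectation over all price paths.
Enumerate all 2^6 = 64 price paths (U = up ×1.29, D = down ×0.83); each path with k up-moves has probability p*^k·(1−p*)^(6−k).
DDDDDD: M=147.7400, payoff=0.0000, prob=0.000187
UDDDDD: M=229.6200, payoff=0.0000, prob=0.000595
DUDDDD: M=190.5846, payoff=0.0000, prob=0.000595
UUDDDD: M=296.2098, payoff=0.0000, prob=0.001893
DDUDDD: M=158.1852, payoff=0.0000, prob=0.000595
UDUDDD: M=245.8541, payoff=0.0000, prob=0.001893
DUUDDD: M=245.8541, payoff=0.0000, prob=0.001893
UUUDDD: M=382.1106, payoff=0.0000, prob=0.006023
DDDUDD: M=147.7400, payoff=0.0000, prob=0.000595
UDDUDD: M=229.6200, payoff=0.0000, prob=0.001893
DUDUDD: M=204.0589, payoff=0.0000, prob=0.001893
UUDUDD: M=317.1518, payoff=0.0000, prob=0.006023
DDUUDD: M=204.0589, payoff=0.0000, prob=0.001893
UDUUDD: M=317.1518, payoff=0.0000, prob=0.006023
DUUUDD: M=317.1518, payoff=0.0000, prob=0.006023
UUUUDD: M=492.9227, payoff=116.7245, prob=0.019165
DDDDUD: M=147.7400, payoff=0.0000, prob=0.000595
UDDDUD: M=229.6200, payoff=0.0000, prob=0.001893
DUDDUD: M=190.5846, payoff=0.0000, prob=0.001893
UUDDUD: M=296.2098, payoff=0.0000, prob=0.006023
DDUDUD: M=169.3689, payoff=0.0000, prob=0.001893
UDUDUD: M=263.2360, payoff=0.0000, prob=0.006023
DUUDUD: M=263.2360, payoff=0.0000, prob=0.006023
UUUDUD: M=409.1259, payoff=116.7245, prob=0.019165
DDDUUD: M=169.3689, payoff=0.0000, prob=0.001893
UDDUUD: M=263.2360, payoff=0.0000, prob=0.006023
DUDUUD: M=263.2360, payoff=0.0000, prob=0.006023
UUDUUD: M=409.1259, payoff=116.7245, prob=0.019165
DDUUUD: M=263.2360, payoff=0.0000, prob=0.006023
UDUUUD: M=409.1259, payoff=116.7245, prob=0.019165
DUUUUD: M=409.1259, payoff=116.7245, prob=0.019165
UUUUUD: M=635.8703, payoff=0.0000, prob=0.060980
DDDDDU: M=147.7400, payoff=0.0000, prob=0.000595
UDDDDU: M=229.6200, payoff=0.0000, prob=0.001893
DUDDDU: M=190.5846, payoff=0.0000, prob=0.001893
UUDDDU: M=296.2098, payoff=0.0000, prob=0.006023
DDUDDU: M=158.1852, payoff=0.0000, prob=0.001893
UDUDDU: M=245.8541, payoff=0.0000, prob=0.006023
DUUDDU: M=245.8541, payoff=0.0000, prob=0.006023
UUUDDU: M=382.1106, payoff=116.7245, prob=0.019165
DDDUDU: M=147.7400, payoff=0.0000, prob=0.001893
UDDUDU: M=229.6200, payoff=0.0000, prob=0.006023
DUDUDU: M=218.4859, payoff=0.0000, prob=0.006023
UUDUDU: M=339.5745, payoff=116.7245, prob=0.019165
DDUUDU: M=218.4859, payoff=0.0000, prob=0.006023
UDUUDU: M=339.5745, payoff=116.7245, prob=0.019165
DUUUDU: M=339.5745, payoff=116.7245, prob=0.019165
UUUUDU: M=527.7724, payoff=304.9224, prob=0.060980
DDDDUU: M=147.7400, payoff=0.0000, prob=0.001893
UDDDUU: M=229.6200, payoff=0.0000, prob=0.006023
DUDDUU: M=218.4859, payoff=0.0000, prob=0.006023
UUDDUU: M=339.5745, payoff=116.7245, prob=0.019165
DDUDUU: M=218.4859, payoff=0.0000, prob=0.006023
UDUDUU: M=339.5745, payoff=116.7245, prob=0.019165
DUUDUU: M=339.5745, payoff=116.7245, prob=0.019165
UUUDUU: M=527.7724, payoff=304.9224, prob=0.060980
DDDUUU: M=218.4859, payoff=0.0000, prob=0.006023
UDDUUU: M=339.5745, payoff=116.7245, prob=0.019165
DUDUUU: M=339.5745, payoff=116.7245, prob=0.019165
UUDUUU: M=527.7724, payoff=304.9224, prob=0.060980
DDUUUU: M=339.5745, payoff=116.7245, prob=0.019165
UDUUUU: M=527.7724, payoff=304.9224, prob=0.060980
DUUUUU: M=527.7724, payoff=304.9224, prob=0.060980
UUUUUU: M=820.2727, payoff=0.0000, prob=0.194027
Price = Σ prob·payoff / R^6 = 126.526008 / 2.699554 = 46.8692

price = 46.8692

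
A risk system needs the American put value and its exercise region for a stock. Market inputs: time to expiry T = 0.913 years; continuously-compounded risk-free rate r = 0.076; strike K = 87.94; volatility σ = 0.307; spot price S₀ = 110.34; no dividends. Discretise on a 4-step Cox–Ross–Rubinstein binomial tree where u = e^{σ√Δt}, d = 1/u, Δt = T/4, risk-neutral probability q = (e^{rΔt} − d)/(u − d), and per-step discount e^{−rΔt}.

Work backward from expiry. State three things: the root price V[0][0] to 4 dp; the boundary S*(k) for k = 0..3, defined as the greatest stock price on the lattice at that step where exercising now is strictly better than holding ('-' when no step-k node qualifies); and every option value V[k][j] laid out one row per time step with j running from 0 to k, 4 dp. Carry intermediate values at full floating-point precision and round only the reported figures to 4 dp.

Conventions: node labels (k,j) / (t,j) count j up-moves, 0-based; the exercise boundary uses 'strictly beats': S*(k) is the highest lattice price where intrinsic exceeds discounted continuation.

price = 2.6393
boundary = - - - 71.0621
tree:
2.6393
4.9892 0.5829
9.2770 1.2430 0.0000
16.8779 2.6506 0.0000 0.0000
26.5723 5.6520 0.0000 0.0000 0.0000

params: Δt=0.22825 u=1.15797 d=0.86358 q=0.52284 e^(-rΔt)=0.98280
t_4 payoffs: 26.5723 5.6520 0.0000 0.0000 0.0000
t_3: node(3,0) S=71.0621 payoff=16.8779 vs cont=15.3656 → 16.8779 [stop]  node(3,1) S=95.2872 payoff=0.0000 vs cont=2.6506 → 2.6506 [wait]  node(3,2) S=127.7707 payoff=0.0000 vs cont=0.0000 → 0.0000 [wait]  node(3,3) S=171.3279 payoff=0.0000 vs cont=0.0000 → 0.0000 [wait]  ⇒ S*(3)=71.0621
t_2: node(2,0) S=82.2880 payoff=5.6520 vs cont=9.2770 → 9.2770 [wait]  node(2,1) S=110.3400 payoff=0.0000 vs cont=1.2430 → 1.2430 [wait]  node(2,2) S=147.9550 payoff=0.0000 vs cont=0.0000 → 0.0000 [wait]  ⇒ S*(2)=-
t_1: node(1,0) S=95.2872 payoff=0.0000 vs cont=4.9892 → 4.9892 [wait]  node(1,1) S=127.7707 payoff=0.0000 vs cont=0.5829 → 0.5829 [wait]  ⇒ S*(1)=-
t_0: node(0,0) S=110.3400 payoff=0.0000 vs cont=2.6393 → 2.6393 [wait]  ⇒ S*(0)=-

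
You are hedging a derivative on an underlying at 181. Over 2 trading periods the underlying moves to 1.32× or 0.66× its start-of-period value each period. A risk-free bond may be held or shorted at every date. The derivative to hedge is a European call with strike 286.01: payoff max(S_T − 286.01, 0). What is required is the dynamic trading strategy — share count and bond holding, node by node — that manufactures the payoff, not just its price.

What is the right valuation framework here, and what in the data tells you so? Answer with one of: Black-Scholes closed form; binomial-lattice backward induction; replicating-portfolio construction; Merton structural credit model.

Key observation: the task asks for the hedge itself — share and bond holdings at every node of the 2-period tree on spot 181 with factors 1.32/0.66 — which is exactly what the replicating-portfolio construction produces.

framework: replicating-portfolio construction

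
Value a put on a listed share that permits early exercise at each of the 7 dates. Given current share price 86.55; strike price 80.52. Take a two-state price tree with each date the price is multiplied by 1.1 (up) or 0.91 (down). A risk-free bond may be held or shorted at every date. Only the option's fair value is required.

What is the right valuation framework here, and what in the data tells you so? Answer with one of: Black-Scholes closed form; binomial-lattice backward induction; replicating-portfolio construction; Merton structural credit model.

framework: binomial-lattice backward induction

Key observation: with exercise allowed before expiry on a discrete up/down model (7 steps from spot 86.55), the strike-80.52 put's value must be rolled back through the tree testing early exercise at each node.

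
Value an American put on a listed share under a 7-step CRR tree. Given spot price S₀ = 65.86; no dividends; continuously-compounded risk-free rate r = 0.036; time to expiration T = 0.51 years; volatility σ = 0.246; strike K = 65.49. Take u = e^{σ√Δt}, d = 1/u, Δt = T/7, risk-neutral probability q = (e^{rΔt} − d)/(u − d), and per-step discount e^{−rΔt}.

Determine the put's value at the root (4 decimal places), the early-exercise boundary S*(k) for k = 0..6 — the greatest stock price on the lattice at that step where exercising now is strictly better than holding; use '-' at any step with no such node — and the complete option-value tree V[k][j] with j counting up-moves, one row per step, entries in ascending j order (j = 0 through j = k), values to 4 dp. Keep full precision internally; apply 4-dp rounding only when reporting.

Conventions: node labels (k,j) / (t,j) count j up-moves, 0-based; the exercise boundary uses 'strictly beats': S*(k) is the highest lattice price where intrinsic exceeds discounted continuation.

price = 4.0765
boundary = - - - 53.9647 50.4978 53.9647 57.6696
tree:
4.0765
5.9703 2.2278
8.4582 3.5450 0.9389
11.5253 5.4738 1.6589 0.2328
14.9922 8.1378 2.8719 0.4698 0.0000
18.2364 11.5253 4.8354 0.9481 0.0000 0.0000
21.2722 14.9922 7.8204 1.9133 0.0000 0.0000 0.0000
24.1129 18.2364 11.5253 3.8611 0.0000 0.0000 0.0000 0.0000

params: Δt=0.07286 u=1.06865 d=0.93576 q=0.50317 e^(-rΔt)=0.99738
t_7 payoffs: 24.1129 18.2364 11.5253 3.8611 0.0000 0.0000 0.0000 0.0000
t_6: node(6,0) S=44.2178 payoff=21.2722 vs cont=21.1006 → 21.2722 [stop]  node(6,1) S=50.4978 payoff=14.9922 vs cont=14.8207 → 14.9922 [stop]  node(6,2) S=57.6696 payoff=7.8204 vs cont=7.6488 → 7.8204 [stop]  node(6,3) S=65.8600 payoff=0.0000 vs cont=1.9133 → 1.9133 [wait]  node(6,4) S=75.2136 payoff=0.0000 vs cont=0.0000 → 0.0000 [wait]  node(6,5) S=85.8956 payoff=0.0000 vs cont=0.0000 → 0.0000 [wait]  node(6,6) S=98.0948 payoff=0.0000 vs cont=0.0000 → 0.0000 [wait]  ⇒ S*(6)=57.6696
t_5: node(5,0) S=47.2536 payoff=18.2364 vs cont=18.0649 → 18.2364 [stop]  node(5,1) S=53.9647 payoff=11.5253 vs cont=11.3538 → 11.5253 [stop]  node(5,2) S=61.6289 payoff=3.8611 vs cont=4.8354 → 4.8354 [wait]  node(5,3) S=70.3816 payoff=0.0000 vs cont=0.9481 → 0.9481 [wait]  node(5,4) S=80.3774 payoff=0.0000 vs cont=0.0000 → 0.0000 [wait]  node(5,5) S=91.7928 payoff=0.0000 vs cont=0.0000 → 0.0000 [wait]  ⇒ S*(5)=53.9647
t_4: node(4,0) S=50.4978 payoff=14.9922 vs cont=14.8207 → 14.9922 [stop]  node(4,1) S=57.6696 payoff=7.8204 vs cont=8.1378 → 8.1378 [wait]  node(4,2) S=65.8600 payoff=0.0000 vs cont=2.8719 → 2.8719 [wait]  node(4,3) S=75.2136 payoff=0.0000 vs cont=0.4698 → 0.4698 [wait]  node(4,4) S=85.8956 payoff=0.0000 vs cont=0.0000 → 0.0000 [wait]  ⇒ S*(4)=50.4978
t_3: node(3,0) S=53.9647 payoff=11.5253 vs cont=11.5131 → 11.5253 [stop]  node(3,1) S=61.6289 payoff=3.8611 vs cont=5.4738 → 5.4738 [wait]  node(3,2) S=70.3816 payoff=0.0000 vs cont=1.6589 → 1.6589 [wait]  node(3,3) S=80.3774 payoff=0.0000 vs cont=0.2328 → 0.2328 [wait]  ⇒ S*(3)=53.9647
t_2: node(2,0) S=57.6696 payoff=7.8204 vs cont=8.4582 → 8.4582 [wait]  node(2,1) S=65.8600 payoff=0.0000 vs cont=3.5450 → 3.5450 [wait]  node(2,2) S=75.2136 payoff=0.0000 vs cont=0.9389 → 0.9389 [wait]  ⇒ S*(2)=-
t_1: node(1,0) S=61.6289 payoff=3.8611 vs cont=5.9703 → 5.9703 [wait]  node(1,1) S=70.3816 payoff=0.0000 vs cont=2.2278 → 2.2278 [wait]  ⇒ S*(1)=-
t_0: node(0,0) S=65.8600 payoff=0.0000 vs cont=4.0765 → 4.0765 [wait]  ⇒ S*(0)=-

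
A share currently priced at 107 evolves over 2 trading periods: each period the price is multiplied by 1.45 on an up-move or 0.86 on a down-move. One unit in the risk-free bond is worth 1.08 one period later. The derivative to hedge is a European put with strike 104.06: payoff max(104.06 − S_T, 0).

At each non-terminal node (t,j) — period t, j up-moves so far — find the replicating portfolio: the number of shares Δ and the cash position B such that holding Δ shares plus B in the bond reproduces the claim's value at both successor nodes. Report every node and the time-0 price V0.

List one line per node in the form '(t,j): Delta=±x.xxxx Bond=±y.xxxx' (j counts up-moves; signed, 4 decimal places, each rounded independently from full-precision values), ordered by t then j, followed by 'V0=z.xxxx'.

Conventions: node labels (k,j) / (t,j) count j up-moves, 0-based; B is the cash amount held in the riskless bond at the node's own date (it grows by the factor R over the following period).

The replicating-portfolio and risk-neutral prices coincide; use p* = (1.08−0.86)/(1.45−0.86) = 0.3729 for the latter.
At maturity the claim pays: V(2,0)=24.9228, V(2,1)=0.0000, V(2,2)=0.0000
Node (1,0) S=92.0200: V=(p*·0.0000+(1−p*)·24.9228)/1.08=14.4718; Δ=(0.0000−24.9228)/(133.4290−79.1372)=-0.4591; B=V−Δ·S=56.7138
Node (1,1) S=155.1500: V=(p*·0.0000+(1−p*)·0.0000)/1.08=0.0000; Δ=(0.0000−0.0000)/(224.9675−133.4290)=0.0000; B=V−Δ·S=0.0000
Node (0,0) S=107.0000: V=(p*·0.0000+(1−p*)·14.4718)/1.08=8.4033; Δ=(0.0000−14.4718)/(155.1500−92.0200)=-0.2292; B=V−Δ·S=32.9318
Check: Δ(0,0)·S0 + B(0,0) = 8.4033 = V0.

(0,0): Delta=-0.2292 Bond=32.9318
(1,0): Delta=-0.4591 Bond=56.7138
(1,1): Delta=0.0000 Bond=0.0000
V0=8.4033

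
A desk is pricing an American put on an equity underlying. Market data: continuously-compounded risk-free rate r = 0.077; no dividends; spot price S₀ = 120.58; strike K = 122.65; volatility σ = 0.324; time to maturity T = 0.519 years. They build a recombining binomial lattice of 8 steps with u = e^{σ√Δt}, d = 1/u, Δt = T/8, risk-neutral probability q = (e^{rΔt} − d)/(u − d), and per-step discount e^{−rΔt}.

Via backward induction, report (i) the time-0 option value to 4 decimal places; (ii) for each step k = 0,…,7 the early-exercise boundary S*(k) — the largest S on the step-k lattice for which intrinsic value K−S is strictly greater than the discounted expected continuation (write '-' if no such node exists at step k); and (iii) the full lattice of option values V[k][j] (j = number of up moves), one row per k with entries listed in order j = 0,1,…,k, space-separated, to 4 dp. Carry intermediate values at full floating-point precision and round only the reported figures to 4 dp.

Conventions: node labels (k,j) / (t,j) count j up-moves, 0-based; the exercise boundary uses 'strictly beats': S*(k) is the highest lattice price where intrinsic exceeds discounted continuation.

price = 10.3415
boundary = - - - 94.1359 86.6793 94.1359 102.2340 111.0287
tree:
10.3415
15.0008 5.9609
21.0655 9.3140 2.7938
28.5141 14.1070 4.7948 0.8963
35.9707 20.5525 8.0451 1.7152 0.1173
42.8367 28.5141 13.0954 3.2658 0.2404 0.0000
49.1588 35.9707 20.4160 6.1818 0.4927 0.0000 0.0000
54.9801 42.8367 28.5141 11.6213 1.0099 0.0000 0.0000 0.0000
60.3404 49.1588 35.9707 20.4160 2.0700 0.0000 0.0000 0.0000 0.0000

params: Δt=0.06488 u=1.08603 d=0.92079 q=0.50969 e^(-rΔt)=0.99502
t_8 payoffs: 60.3404 49.1588 35.9707 20.4160 2.0700 0.0000 0.0000 0.0000 0.0000
t_7: node(7,0) S=67.6699 payoff=54.9801 vs cont=54.3690 → 54.9801 [stop]  node(7,1) S=79.8133 payoff=42.8367 vs cont=42.2255 → 42.8367 [stop]  node(7,2) S=94.1359 payoff=28.5141 vs cont=27.9029 → 28.5141 [stop]  node(7,3) S=111.0287 payoff=11.6213 vs cont=11.0101 → 11.6213 [stop]  node(7,4) S=130.9529 payoff=0.0000 vs cont=1.0099 → 1.0099 [wait]  node(7,5) S=154.4526 payoff=0.0000 vs cont=0.0000 → 0.0000 [wait]  node(7,6) S=182.1693 payoff=0.0000 vs cont=0.0000 → 0.0000 [wait]  node(7,7) S=214.8599 payoff=0.0000 vs cont=0.0000 → 0.0000 [wait]  ⇒ S*(7)=111.0287
t_6: node(6,0) S=73.4912 payoff=49.1588 vs cont=48.5477 → 49.1588 [stop]  node(6,1) S=86.6793 payoff=35.9707 vs cont=35.3596 → 35.9707 [stop]  node(6,2) S=102.2340 payoff=20.4160 vs cont=19.8049 → 20.4160 [stop]  node(6,3) S=120.5800 payoff=2.0700 vs cont=6.1818 → 6.1818 [wait]  node(6,4) S=142.2182 payoff=0.0000 vs cont=0.4927 → 0.4927 [wait]  node(6,5) S=167.7395 payoff=0.0000 vs cont=0.0000 → 0.0000 [wait]  node(6,6) S=197.8405 payoff=0.0000 vs cont=0.0000 → 0.0000 [wait]  ⇒ S*(6)=102.2340
t_5: node(5,0) S=79.8133 payoff=42.8367 vs cont=42.2255 → 42.8367 [stop]  node(5,1) S=94.1359 payoff=28.5141 vs cont=27.9029 → 28.5141 [stop]  node(5,2) S=111.0287 payoff=11.6213 vs cont=13.0954 → 13.0954 [wait]  node(5,3) S=130.9529 payoff=0.0000 vs cont=3.2658 → 3.2658 [wait]  node(5,4) S=154.4526 payoff=0.0000 vs cont=0.2404 → 0.2404 [wait]  node(5,5) S=182.1693 payoff=0.0000 vs cont=0.0000 → 0.0000 [wait]  ⇒ S*(5)=94.1359
t_4: node(4,0) S=86.6793 payoff=35.9707 vs cont=35.3596 → 35.9707 [stop]  node(4,1) S=102.2340 payoff=20.4160 vs cont=20.5525 → 20.5525 [wait]  node(4,2) S=120.5800 payoff=2.0700 vs cont=8.0451 → 8.0451 [wait]  node(4,3) S=142.2182 payoff=0.0000 vs cont=1.7152 → 1.7152 [wait]  node(4,4) S=167.7395 payoff=0.0000 vs cont=0.1173 → 0.1173 [wait]  ⇒ S*(4)=86.6793
t_3: node(3,0) S=94.1359 payoff=28.5141 vs cont=27.9722 → 28.5141 [stop]  node(3,1) S=111.0287 payoff=11.6213 vs cont=14.1070 → 14.1070 [wait]  node(3,2) S=130.9529 payoff=0.0000 vs cont=4.7948 → 4.7948 [wait]  node(3,3) S=154.4526 payoff=0.0000 vs cont=0.8963 → 0.8963 [wait]  ⇒ S*(3)=94.1359
t_2: node(2,0) S=102.2340 payoff=20.4160 vs cont=21.0655 → 21.0655 [wait]  node(2,1) S=120.5800 payoff=2.0700 vs cont=9.3140 → 9.3140 [wait]  node(2,2) S=142.2182 payoff=0.0000 vs cont=2.7938 → 2.7938 [wait]  ⇒ S*(2)=-
t_1: node(1,0) S=111.0287 payoff=11.6213 vs cont=15.0008 → 15.0008 [wait]  node(1,1) S=130.9529 payoff=0.0000 vs cont=5.9609 → 5.9609 [wait]  ⇒ S*(1)=-
t_0: node(0,0) S=120.5800 payoff=2.0700 vs cont=10.3415 → 10.3415 [wait]  ⇒ S*(0)=-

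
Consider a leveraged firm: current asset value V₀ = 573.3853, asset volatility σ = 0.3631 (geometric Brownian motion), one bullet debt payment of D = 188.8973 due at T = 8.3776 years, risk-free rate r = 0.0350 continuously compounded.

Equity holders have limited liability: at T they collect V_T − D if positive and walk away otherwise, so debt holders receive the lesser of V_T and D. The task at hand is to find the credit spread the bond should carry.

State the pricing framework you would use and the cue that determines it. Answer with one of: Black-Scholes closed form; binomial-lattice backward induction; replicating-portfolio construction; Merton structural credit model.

framework: Merton structural credit model

Key observation: the question is about default risk generated by asset-value dynamics against a debt face of 188.8973 — the structural framework prices exactly that.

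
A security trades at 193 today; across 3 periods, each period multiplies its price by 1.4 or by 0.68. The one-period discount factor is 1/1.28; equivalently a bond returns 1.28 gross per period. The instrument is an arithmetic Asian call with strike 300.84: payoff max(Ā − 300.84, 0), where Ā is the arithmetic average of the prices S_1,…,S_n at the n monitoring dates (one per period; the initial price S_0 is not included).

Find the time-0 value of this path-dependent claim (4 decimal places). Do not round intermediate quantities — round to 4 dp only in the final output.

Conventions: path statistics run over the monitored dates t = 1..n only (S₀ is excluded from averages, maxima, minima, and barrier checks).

No-arbitrage gives p* = (R−d)/(u−d) = 0.8333: enumerate every path, weight its payoff by its p*-probability, and discount by R^3.
Enumerate all 2^3 = 8 price paths (U = up ×1.4, D = down ×0.68); each path with k up-moves has probability p*^k·(1−p*)^(3−k).
DDD: Ā=93.7229, payoff=0.0000, prob=0.004630
UDD: Ā=192.9588, payoff=0.0000, prob=0.023148
DUD: Ā=146.6388, payoff=0.0000, prob=0.023148
UUD: Ā=301.9035, payoff=1.0635, prob=0.115741
DDU: Ā=115.1412, payoff=0.0000, prob=0.023148
UDU: Ā=237.0555, payoff=0.0000, prob=0.115741
DUU: Ā=190.7355, payoff=0.0000, prob=0.115741
UUU: Ā=392.6907, payoff=91.8507, prob=0.578704
Price = Σ prob·payoff / R^3 = 53.277407 / 2.097152 = 25.4046

price = 25.4046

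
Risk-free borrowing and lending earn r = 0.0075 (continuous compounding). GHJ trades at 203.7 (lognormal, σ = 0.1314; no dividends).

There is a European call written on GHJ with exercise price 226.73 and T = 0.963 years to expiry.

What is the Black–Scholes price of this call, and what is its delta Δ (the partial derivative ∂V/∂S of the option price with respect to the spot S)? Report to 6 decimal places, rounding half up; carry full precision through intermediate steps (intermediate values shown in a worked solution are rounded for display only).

σ√T = 0.1314·√0.963 = 0.128946
d₁ = (ln(S/K) + (r+σ²/2)T) / (σ√T) = (ln(203.7/226.73) + (0.0075+0.1314²/2)·0.963) / 0.128946 = (-0.107112 + 0.015536) / 0.128946 = -0.710184
d₂ = d₁ − σ√T = -0.710184 − 0.128946 = -0.839130
e^{−rT} = 0.992804
N(d₁) = 0.238795,  N(d₂) = 0.200698
Call price V = S·N(d₁) − K·e^{−rT}·N(d₂) = 48.642556 − 45.176826 = 3.465730
Δ = N(d₁) = 0.238795

price = 3.465730
Δ = 0.238795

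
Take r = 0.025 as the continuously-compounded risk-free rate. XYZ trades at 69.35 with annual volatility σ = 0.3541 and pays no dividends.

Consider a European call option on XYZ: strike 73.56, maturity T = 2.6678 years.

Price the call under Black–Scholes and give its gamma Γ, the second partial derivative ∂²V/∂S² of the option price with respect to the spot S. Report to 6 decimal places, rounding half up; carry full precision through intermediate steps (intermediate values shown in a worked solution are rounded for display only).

price = 15.989598
Γ = 0.009501

σ√T = 0.3541·√2.6678 = 0.578366
d₁ = (ln(S/K) + (r+σ²/2)T) / (σ√T) = (ln(69.35/73.56) + (0.025+0.3541²/2)·2.6678) / 0.578366 = (-0.058935 + 0.233948) / 0.578366 = 0.302600
d₂ = d₁ − σ√T = 0.302600 − 0.578366 = -0.275766
e^{−rT} = 0.935480
N(d₁) = 0.618902,  N(d₂) = 0.391364
Call price V = S·N(d₁) − K·e^{−rT}·N(d₂) = 42.920886 − 26.931288 = 15.989598
φ(d₁) = (1/√(2π))·e^{−d₁²/2} = 0.381089
Γ = φ(d₁) / (S·σ·√T) = 0.009501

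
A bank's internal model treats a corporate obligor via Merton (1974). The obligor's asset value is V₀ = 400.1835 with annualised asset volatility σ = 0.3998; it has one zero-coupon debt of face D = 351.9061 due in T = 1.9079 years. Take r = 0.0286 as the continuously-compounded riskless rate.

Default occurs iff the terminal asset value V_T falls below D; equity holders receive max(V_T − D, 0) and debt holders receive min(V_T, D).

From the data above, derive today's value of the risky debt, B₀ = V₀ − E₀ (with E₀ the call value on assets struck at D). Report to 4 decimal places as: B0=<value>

B0=282.7064

Equity is a call on the firm's assets struck at D = 351.9061:
d₁ = [ln(V₀/D) + (r + σ²/2)T] / (σ√T)
   = [ln(400.1835/351.9061) + (0.0286 + 0.5·0.3998²)·1.9079] / (0.3998·√1.9079)
   = [0.128559 + 0.207045] / 0.552231 = 0.607724
d₂ = d₁ − σ√T = 0.607724 − 0.552231 = 0.055494
N(d₁) = 0.728315,  N(d₂) = 0.522127,  e^(−rT) = 0.946896
E₀ = V₀·N(d₁) − D·e^(−rT)·N(d₂)
   = 400.1835·0.728315 − 351.9061·0.946896·0.522127 = 117.477079
B₀ = V₀ − E₀ = 400.1835 − 117.477079 = 282.706421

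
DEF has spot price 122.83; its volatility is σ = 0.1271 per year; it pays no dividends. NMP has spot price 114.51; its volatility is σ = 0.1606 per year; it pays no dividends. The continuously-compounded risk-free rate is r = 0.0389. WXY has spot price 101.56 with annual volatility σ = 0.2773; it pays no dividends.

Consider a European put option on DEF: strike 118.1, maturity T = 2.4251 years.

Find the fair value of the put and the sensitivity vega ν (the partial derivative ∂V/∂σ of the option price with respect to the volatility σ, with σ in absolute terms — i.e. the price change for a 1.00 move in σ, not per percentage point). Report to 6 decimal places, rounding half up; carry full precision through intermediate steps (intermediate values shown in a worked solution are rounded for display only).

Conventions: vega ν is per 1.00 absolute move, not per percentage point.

σ√T = 0.1271·√2.4251 = 0.197929
d₁ = (ln(S/K) + (r+σ²/2)T) / (σ√T) = (ln(122.83/118.1) + (0.0389+0.1271²/2)·2.4251) / 0.197929 = (0.039270 + 0.113924) / 0.197929 = 0.773983
d₂ = d₁ − σ√T = 0.773983 − 0.197929 = 0.576053
e^{−rT} = 0.909977
N(−d₁) = 0.219470,  N(−d₂) = 0.282290
Put price V = K·e^{−rT}·N(−d₂) − S·N(−d₁) = 30.337159 − 26.957558 = 3.379601
φ(d₁) = (1/√(2π))·e^{−d₁²/2} = 0.295684
ν = S·φ(d₁)·√T = 56.558439

price = 3.379601
ν = 56.558439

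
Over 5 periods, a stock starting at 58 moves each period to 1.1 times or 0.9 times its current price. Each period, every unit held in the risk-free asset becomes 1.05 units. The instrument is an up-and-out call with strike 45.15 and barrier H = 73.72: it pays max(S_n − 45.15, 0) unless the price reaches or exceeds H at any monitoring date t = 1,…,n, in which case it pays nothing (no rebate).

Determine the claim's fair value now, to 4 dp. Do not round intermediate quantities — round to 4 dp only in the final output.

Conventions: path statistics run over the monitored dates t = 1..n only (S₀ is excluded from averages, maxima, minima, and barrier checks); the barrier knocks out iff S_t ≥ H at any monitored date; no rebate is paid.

price = 3.6456

Risk-neutral up-probability p* = (R−d)/(u−d) = (1.05−0.9)/(1.1−0.9) = 0.7500; the claim prices as the p*-weighted sum of path payoffs discounted by R^5.
Enumerate all 2^5 = 32 price paths (U = up ×1.1, D = down ×0.9); each path with k up-moves has probability p*^k·(1−p*)^(5−k).
DDDDD: M=52.2000, payoff=0.0000, prob=0.000977
UDDDD: M=63.8000, payoff=0.0000, prob=0.002930
DUDDD: M=57.4200, payoff=0.0000, prob=0.002930
UUDDD: M=70.1800, payoff=6.0112, prob=0.008789
DDUDD: M=52.2000, payoff=0.0000, prob=0.002930
UDUDD: M=63.8000, payoff=6.0112, prob=0.008789
DUUDD: M=63.1620, payoff=6.0112, prob=0.008789
UUUDD: M=77.1980, payoff=0.0000, prob=0.026367
DDDUD: M=52.2000, payoff=0.0000, prob=0.002930
UDDUD: M=63.8000, payoff=6.0112, prob=0.008789
DUDUD: M=57.4200, payoff=6.0112, prob=0.008789
UUDUD: M=70.1800, payoff=17.3804, prob=0.026367
DDUUD: M=56.8458, payoff=6.0112, prob=0.008789
UDUUD: M=69.4782, payoff=17.3804, prob=0.026367
DUUUD: M=69.4782, payoff=17.3804, prob=0.026367
UUUUD: M=84.9178, payoff=0.0000, prob=0.079102
DDDDU: M=52.2000, payoff=0.0000, prob=0.002930
UDDDU: M=63.8000, payoff=6.0112, prob=0.008789
DUDDU: M=57.4200, payoff=6.0112, prob=0.008789
UUDDU: M=70.1800, payoff=17.3804, prob=0.026367
DDUDU: M=52.2000, payoff=6.0112, prob=0.008789
UDUDU: M=63.8000, payoff=17.3804, prob=0.026367
DUUDU: M=63.1620, payoff=17.3804, prob=0.026367
UUUDU: M=77.1980, payoff=0.0000, prob=0.079102
DDDUU: M=52.2000, payoff=6.0112, prob=0.008789
UDDUU: M=63.8000, payoff=17.3804, prob=0.026367
DUDUU: M=62.5304, payoff=17.3804, prob=0.026367
UUDUU: M=76.4260, payoff=0.0000, prob=0.079102
DDUUU: M=62.5304, payoff=17.3804, prob=0.026367
UDUUU: M=76.4260, payoff=0.0000, prob=0.079102
DUUUU: M=76.4260, payoff=0.0000, prob=0.079102
UUUUU: M=93.4096, payoff=0.0000, prob=0.237305
Price = Σ prob·payoff / R^5 = 4.652776 / 1.276282 = 3.6456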